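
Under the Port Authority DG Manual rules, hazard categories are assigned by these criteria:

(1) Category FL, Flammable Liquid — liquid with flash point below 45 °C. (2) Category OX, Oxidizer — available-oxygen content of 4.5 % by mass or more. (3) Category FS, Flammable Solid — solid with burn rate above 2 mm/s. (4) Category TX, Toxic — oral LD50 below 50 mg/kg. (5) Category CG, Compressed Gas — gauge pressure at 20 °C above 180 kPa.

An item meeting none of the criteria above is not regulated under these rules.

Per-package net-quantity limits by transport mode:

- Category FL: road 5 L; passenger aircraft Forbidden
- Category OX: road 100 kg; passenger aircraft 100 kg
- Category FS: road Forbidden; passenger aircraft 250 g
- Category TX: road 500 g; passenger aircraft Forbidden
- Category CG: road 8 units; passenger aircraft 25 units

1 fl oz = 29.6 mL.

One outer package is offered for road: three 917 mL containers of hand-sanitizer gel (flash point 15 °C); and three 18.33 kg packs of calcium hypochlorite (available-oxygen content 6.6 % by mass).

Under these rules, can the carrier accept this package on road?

Yes

The hand-sanitizer gel has flash point 15 °C, which is < 45 °C, so it is Category FL (Flammable Liquid).
With available-oxygen content 6.6 % by mass (≥ 4.5 % by mass), the calcium hypochlorite falls in Category OX.
Category FL quantity: three 917 mL containers = 2.751 L.
2.751 L ≤ 5 L (road limit, Category FL) — within limit.
Category OX quantity: three 18.33 kg packs = 54.99 kg.
54.99 kg is within the road limit of 100 kg for Category OX.
Every hazard category is within its road limit and no segregation rule is violated.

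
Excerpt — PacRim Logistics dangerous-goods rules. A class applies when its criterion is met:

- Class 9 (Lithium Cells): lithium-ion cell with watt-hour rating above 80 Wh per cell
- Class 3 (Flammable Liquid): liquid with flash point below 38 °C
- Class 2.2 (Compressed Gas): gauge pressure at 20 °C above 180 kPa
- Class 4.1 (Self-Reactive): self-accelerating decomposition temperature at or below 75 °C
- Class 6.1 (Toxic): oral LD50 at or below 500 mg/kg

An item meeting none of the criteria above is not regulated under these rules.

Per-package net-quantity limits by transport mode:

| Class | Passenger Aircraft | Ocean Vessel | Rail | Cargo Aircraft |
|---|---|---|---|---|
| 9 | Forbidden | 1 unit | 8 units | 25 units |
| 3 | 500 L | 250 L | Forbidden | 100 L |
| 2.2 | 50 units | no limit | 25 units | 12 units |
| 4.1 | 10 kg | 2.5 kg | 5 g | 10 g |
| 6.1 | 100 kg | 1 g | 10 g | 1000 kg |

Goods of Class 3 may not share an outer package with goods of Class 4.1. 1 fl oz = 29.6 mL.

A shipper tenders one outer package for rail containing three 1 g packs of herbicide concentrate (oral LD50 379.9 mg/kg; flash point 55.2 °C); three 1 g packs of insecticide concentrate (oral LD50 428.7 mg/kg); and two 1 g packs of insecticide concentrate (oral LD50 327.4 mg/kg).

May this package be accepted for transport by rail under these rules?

Yes

Oral LD50 379.9 mg/kg meets the Class 6.1 criterion (Toxic), so the herbicide concentrate is Class 6.1.
With oral LD50 428.7 mg/kg (≤ 500 mg/kg), the insecticide concentrate falls in Class 6.1.
Oral LD50 327.4 mg/kg meets the Class 6.1 criterion (Toxic), so the insecticide concentrate is Class 6.1.
Class 6.1 net quantity: (three 1 g packs = 3 g) + (three 1 g packs = 3 g) + (two 1 g packs = 2 g) = 8 g.
8 g is within the rail limit of 10 g for Class 6.1.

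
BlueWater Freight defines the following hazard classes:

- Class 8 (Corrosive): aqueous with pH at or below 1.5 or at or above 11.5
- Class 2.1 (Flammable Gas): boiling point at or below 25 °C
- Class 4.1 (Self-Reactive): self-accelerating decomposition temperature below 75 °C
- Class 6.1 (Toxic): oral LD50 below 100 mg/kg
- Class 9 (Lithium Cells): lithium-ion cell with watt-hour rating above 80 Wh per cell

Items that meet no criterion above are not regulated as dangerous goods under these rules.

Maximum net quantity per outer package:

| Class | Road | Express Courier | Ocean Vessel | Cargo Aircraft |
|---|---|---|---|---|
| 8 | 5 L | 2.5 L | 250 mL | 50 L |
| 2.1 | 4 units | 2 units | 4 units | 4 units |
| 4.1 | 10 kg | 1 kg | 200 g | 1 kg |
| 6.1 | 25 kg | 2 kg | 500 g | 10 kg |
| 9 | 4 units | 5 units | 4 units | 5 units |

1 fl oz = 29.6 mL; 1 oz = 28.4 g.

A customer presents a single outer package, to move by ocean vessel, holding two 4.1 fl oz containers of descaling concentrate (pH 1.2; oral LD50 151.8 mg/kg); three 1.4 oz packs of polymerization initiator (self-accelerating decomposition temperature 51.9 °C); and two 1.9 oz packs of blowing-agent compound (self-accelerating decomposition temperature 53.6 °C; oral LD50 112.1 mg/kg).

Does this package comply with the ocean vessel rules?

The descaling concentrate has pH 1.2, which is ≤ 1.5, so it is Class 8 (Corrosive).
With self-accelerating decomposition temperature 51.9 °C (< 75 °C), the polymerization initiator falls in Class 4.1.
Self-accelerating decomposition temperature 53.6 °C meets the Class 4.1 criterion (Self-Reactive), so the blowing-agent compound is Class 4.1.
Total Class 4.1: (three 1.4 oz packs = 119.28 g) + (two 1.9 oz packs = 107.92 g) = 227.2 g.
227.2 g exceeds the ocean vessel limit of 200 g for Class 4.1.
Class 8 quantity: two 4.1 fl oz containers = 242.72 mL.
That is within the Class 8 ocean vessel limit of 250 mL.

No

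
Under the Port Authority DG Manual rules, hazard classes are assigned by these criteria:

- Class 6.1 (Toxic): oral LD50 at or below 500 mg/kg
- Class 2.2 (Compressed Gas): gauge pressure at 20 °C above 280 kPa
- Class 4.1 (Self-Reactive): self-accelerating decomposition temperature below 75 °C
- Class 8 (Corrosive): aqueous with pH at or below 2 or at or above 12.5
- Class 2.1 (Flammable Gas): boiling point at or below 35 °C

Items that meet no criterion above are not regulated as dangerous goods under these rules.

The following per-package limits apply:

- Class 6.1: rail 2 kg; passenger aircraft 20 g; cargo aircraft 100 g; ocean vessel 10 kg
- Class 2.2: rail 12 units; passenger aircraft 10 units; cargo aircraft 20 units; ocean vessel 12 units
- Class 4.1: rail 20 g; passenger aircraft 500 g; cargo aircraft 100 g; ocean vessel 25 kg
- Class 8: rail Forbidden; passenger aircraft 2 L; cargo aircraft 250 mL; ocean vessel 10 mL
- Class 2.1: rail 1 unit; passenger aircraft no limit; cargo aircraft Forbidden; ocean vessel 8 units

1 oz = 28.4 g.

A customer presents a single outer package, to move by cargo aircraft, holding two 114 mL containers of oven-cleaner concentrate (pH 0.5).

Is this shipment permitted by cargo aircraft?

Yes

With pH 0.5 (≤ 2), the oven-cleaner concentrate falls in Class 8.
Class 8 quantity: two 114 mL containers = 228 mL.
228 mL ≤ 250 mL (cargo aircraft limit, Class 8) — within limit.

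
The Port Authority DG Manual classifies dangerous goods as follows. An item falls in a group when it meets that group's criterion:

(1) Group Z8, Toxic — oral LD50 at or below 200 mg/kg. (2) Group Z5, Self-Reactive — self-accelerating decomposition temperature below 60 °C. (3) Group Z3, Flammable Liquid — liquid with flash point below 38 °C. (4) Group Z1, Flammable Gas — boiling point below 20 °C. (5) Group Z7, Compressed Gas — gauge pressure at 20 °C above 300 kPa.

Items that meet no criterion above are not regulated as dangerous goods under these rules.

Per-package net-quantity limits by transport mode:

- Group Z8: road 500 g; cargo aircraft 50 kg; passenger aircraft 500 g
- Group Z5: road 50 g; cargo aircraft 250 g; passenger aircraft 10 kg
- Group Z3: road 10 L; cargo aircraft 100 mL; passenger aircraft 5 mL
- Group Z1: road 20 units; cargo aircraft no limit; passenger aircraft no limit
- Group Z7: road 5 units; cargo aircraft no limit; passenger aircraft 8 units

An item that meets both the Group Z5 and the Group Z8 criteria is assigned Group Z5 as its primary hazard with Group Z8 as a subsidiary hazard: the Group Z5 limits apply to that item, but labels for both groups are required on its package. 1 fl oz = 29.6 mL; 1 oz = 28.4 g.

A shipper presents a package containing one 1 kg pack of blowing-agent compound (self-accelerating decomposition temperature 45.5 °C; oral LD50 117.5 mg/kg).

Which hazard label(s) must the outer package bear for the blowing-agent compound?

Self-accelerating decomposition temperature 45.5 °C meets the Group Z5 criterion (Self-Reactive), so the blowing-agent compound is Group Z5.
Oral LD50 117.5 mg/kg meets the Group Z8 criterion (Toxic), so the blowing-agent compound is Group Z8.
By the precedence rule Group Z5 is primary and Group Z8 is subsidiary, and that rule requires both labels on the package.

Group Z5 and Z8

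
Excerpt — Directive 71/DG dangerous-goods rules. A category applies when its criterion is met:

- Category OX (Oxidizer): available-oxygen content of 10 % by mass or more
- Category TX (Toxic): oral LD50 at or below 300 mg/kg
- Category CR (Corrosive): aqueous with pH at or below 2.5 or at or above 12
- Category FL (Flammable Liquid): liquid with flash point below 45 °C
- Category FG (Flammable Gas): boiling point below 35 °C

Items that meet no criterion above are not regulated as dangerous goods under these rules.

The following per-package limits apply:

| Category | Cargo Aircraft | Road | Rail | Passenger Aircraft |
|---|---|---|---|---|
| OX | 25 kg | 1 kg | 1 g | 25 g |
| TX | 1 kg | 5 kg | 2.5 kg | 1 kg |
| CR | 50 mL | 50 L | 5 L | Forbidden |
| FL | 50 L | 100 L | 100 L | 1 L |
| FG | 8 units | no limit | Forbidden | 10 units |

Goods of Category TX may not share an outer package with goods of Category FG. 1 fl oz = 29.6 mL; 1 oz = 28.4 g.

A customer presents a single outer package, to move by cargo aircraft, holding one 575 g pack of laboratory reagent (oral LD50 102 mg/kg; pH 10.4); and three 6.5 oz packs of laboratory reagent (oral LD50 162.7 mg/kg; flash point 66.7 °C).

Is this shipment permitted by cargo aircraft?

Laboratory reagent: oral LD50 102 mg/kg ≤ 300 mg/kg → Category TX (Toxic).
Oral LD50 162.7 mg/kg meets the Category TX criterion (Toxic), so the laboratory reagent is Category TX.
Category TX net quantity: 575 g + (three 6.5 oz packs = 553.8 g) = 1128.8 g.
1128.8 g exceeds the cargo aircraft limit of 1 kg for Category TX.

No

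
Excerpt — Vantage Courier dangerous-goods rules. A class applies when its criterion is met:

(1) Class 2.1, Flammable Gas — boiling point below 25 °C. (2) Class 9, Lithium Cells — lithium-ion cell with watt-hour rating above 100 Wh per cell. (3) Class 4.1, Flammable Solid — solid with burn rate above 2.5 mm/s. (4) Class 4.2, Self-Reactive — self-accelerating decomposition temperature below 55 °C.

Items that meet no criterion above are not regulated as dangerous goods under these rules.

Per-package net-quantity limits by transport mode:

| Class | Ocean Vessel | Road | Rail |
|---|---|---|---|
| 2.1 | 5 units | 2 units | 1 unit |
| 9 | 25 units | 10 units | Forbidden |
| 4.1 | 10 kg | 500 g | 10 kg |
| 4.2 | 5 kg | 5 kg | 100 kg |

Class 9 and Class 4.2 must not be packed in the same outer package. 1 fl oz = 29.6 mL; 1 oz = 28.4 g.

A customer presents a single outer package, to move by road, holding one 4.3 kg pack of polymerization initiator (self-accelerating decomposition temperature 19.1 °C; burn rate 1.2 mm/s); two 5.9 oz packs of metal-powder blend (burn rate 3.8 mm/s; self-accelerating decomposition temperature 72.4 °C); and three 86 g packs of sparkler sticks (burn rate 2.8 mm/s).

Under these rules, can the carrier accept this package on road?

Self-accelerating decomposition temperature 19.1 °C meets the Class 4.2 criterion (Self-Reactive), so the polymerization initiator is Class 4.2.
Metal-powder blend: burn rate 3.8 mm/s > 2.5 mm/s → Class 4.1 (Flammable Solid).
The sparkler sticks have burn rate 2.8 mm/s, which is > 2.5 mm/s, so they are Class 4.1 (Flammable Solid).
Total Class 4.1: (two 5.9 oz packs = 335.12 g) + (three 86 g packs = 258 g) = 593.12 g.
593.12 g exceeds the road limit of 500 g for Class 4.1.
Class 4.2 quantity: 4.3 kg.
That is within the Class 4.2 road limit of 5 kg.
The segregation rule (Class 9 with Class 4.2) does not apply to Class 4.1 with Class 4.2.

No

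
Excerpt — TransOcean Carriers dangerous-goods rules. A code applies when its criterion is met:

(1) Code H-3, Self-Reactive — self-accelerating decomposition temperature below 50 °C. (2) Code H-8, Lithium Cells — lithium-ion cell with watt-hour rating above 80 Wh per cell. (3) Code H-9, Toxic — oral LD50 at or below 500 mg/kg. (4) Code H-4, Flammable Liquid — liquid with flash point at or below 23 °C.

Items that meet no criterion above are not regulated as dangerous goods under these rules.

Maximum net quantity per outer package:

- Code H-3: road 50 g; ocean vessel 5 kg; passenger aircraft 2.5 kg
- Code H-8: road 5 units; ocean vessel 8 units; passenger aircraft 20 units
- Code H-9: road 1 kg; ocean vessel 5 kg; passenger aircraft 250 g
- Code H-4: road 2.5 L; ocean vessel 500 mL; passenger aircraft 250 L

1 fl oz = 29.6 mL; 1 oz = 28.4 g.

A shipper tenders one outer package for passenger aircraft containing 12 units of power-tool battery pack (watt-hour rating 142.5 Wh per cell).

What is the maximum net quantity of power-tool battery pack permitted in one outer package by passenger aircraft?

Power-tool battery pack: watt-hour rating 142.5 Wh per cell > 80 Wh per cell → Code H-8 (Lithium Cells).
The passenger aircraft limit for Code H-8 is 20 units.

20 units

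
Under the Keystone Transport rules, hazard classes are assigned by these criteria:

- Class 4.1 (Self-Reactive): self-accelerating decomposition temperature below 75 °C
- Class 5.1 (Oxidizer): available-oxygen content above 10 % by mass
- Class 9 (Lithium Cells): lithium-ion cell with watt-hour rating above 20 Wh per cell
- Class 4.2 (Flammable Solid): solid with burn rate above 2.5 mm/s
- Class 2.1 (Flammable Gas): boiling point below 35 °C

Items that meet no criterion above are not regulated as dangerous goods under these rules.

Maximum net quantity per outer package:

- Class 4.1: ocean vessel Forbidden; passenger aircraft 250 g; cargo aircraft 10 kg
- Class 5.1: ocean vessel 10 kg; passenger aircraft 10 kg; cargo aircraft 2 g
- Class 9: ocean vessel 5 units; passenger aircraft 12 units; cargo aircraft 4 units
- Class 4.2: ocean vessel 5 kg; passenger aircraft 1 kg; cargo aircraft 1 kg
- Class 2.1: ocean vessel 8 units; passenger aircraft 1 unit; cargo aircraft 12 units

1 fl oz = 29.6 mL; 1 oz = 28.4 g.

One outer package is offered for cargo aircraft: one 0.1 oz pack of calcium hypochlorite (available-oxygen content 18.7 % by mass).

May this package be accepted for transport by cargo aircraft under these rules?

No

With available-oxygen content 18.7 % by mass (> 10 % by mass), the calcium hypochlorite falls in Class 5.1.
Class 5.1 quantity: one 0.1 oz pack = 2.84 g.
2.84 g > 2 g (cargo aircraft limit, Class 5.1) — over the limit.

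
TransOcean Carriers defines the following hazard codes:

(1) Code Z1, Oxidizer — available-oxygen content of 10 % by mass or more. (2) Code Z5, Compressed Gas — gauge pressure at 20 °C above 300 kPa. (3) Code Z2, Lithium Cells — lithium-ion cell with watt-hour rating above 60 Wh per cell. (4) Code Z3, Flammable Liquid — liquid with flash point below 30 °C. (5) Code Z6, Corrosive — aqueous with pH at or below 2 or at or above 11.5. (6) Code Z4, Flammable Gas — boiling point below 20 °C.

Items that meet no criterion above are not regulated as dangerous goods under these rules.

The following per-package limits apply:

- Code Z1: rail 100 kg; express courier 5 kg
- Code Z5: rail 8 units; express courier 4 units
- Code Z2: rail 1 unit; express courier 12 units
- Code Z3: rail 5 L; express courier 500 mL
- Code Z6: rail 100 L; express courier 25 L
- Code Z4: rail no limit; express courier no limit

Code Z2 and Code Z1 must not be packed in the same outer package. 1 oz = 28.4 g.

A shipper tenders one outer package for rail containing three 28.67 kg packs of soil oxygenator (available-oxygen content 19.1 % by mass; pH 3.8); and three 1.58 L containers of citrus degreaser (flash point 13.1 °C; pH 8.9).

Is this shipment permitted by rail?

With available-oxygen content 19.1 % by mass (≥ 10 % by mass), the soil oxygenator falls in Code Z1.
Citrus degreaser: flash point 13.1 °C < 30 °C → Code Z3 (Flammable Liquid).
Code Z1 quantity: three 28.67 kg packs = 86.01 kg.
86.01 kg ≤ 100 kg (rail limit, Code Z1) — within limit.
Code Z3 quantity: three 1.58 L containers = 4.74 L.
4.74 L ≤ 5 L (rail limit, Code Z3) — within limit.
The segregation rule (Code Z2 with Code Z1) does not apply to Code Z1 with Code Z3.
Every hazard code is within its rail limit and no segregation rule is violated.

Yes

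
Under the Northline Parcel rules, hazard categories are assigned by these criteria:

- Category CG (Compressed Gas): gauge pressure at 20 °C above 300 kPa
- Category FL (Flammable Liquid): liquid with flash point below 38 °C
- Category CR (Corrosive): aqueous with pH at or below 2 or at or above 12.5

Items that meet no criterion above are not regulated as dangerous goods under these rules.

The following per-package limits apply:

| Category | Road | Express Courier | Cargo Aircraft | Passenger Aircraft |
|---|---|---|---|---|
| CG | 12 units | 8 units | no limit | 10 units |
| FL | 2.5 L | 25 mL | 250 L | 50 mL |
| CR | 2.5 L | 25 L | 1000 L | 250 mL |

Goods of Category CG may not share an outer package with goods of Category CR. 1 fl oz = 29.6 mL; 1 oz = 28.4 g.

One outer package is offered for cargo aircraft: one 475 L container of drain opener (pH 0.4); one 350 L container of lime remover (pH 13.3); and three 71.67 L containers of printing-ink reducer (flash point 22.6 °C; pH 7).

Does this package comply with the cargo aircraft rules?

The drain opener has pH 0.4, which is ≤ 2, so it is Category CR (Corrosive).
pH 13.3 meets the Category CR criterion (Corrosive), so the lime remover is Category CR.
Printing-ink reducer: flash point 22.6 °C < 38 °C → Category FL (Flammable Liquid).
Total Category CR: 475 L + 350 L = 825 L.
825 L is within the cargo aircraft limit of 1000 L for Category CR.
Category FL quantity: three 71.67 L containers = 215.01 L.
That is within the Category FL cargo aircraft limit of 250 L.
The segregation rule (Category CG with Category CR) does not apply to Category CR with Category FL.
Every hazard category is within its cargo aircraft limit and no segregation rule is violated.

Yes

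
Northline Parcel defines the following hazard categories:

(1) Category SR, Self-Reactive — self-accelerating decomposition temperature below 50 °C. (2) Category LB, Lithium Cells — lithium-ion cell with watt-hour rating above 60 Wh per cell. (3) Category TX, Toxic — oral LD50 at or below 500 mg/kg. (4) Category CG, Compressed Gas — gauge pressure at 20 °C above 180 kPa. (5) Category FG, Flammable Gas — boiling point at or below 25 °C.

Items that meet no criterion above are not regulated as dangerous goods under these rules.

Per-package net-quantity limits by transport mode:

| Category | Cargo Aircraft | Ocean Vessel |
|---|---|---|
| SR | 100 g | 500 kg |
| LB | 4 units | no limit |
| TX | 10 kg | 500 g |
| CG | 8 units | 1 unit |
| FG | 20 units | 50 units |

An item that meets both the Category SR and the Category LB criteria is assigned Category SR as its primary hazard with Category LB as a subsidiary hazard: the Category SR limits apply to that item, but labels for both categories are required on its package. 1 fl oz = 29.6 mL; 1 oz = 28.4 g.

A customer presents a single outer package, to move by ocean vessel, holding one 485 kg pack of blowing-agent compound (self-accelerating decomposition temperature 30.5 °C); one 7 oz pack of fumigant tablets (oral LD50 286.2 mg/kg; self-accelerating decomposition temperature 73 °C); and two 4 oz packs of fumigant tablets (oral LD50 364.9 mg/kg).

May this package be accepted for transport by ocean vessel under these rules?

Blowing-agent compound: self-accelerating decomposition temperature 30.5 °C < 50 °C → Category SR (Self-Reactive).
With oral LD50 286.2 mg/kg (≤ 500 mg/kg), the fumigant tablets fall in Category TX.
The fumigant tablets have oral LD50 364.9 mg/kg, which is ≤ 500 mg/kg, so they are Category TX (Toxic).
Category SR quantity: 485 kg.
That is within the Category SR ocean vessel limit of 500 kg.
Total Category TX: (one 7 oz pack = 198.8 g) + (two 4 oz packs = 227.2 g) = 426 g.
That is within the Category TX ocean vessel limit of 500 g.
Every hazard category is within its ocean vessel limit and no segregation rule is violated.

Yes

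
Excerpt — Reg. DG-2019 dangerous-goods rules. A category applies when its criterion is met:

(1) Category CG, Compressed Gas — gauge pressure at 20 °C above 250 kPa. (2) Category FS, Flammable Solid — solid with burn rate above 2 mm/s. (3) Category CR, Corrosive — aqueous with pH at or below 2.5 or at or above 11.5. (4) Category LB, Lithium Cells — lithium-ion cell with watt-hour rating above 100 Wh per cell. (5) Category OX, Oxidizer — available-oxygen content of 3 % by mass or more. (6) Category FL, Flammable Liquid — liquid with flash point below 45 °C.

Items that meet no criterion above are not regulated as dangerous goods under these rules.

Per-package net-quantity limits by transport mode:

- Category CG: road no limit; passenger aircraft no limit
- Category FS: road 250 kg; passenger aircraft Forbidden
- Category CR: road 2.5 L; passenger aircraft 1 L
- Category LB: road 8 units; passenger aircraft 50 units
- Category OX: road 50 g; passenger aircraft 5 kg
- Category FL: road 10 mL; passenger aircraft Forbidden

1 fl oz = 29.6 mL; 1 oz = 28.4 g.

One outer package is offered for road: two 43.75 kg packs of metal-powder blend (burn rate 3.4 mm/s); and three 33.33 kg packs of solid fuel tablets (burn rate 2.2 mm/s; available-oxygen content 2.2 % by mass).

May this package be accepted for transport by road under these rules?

With burn rate 3.4 mm/s (> 2 mm/s), the metal-powder blend falls in Category FS.
The solid fuel tablets have burn rate 2.2 mm/s, which is > 2 mm/s, so they are Category FS (Flammable Solid).
Total Category FS: (two 43.75 kg packs = 87.5 kg) + (three 33.33 kg packs = 99.99 kg) = 187.49 kg.
That is within the Category FS road limit of 250 kg.

Yes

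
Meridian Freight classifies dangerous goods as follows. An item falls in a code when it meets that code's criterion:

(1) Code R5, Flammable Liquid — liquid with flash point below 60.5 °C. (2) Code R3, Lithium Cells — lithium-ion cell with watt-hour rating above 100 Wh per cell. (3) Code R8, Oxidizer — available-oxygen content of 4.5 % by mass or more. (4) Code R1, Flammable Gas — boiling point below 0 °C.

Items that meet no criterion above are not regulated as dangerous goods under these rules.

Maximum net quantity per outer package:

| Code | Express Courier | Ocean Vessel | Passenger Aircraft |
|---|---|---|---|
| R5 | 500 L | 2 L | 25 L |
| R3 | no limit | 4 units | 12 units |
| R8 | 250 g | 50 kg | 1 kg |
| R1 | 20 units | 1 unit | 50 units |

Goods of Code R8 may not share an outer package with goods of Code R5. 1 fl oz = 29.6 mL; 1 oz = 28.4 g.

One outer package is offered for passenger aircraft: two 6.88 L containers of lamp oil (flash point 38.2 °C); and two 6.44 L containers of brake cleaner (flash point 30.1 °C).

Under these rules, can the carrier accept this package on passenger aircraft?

Flash point 38.2 °C meets the Code R5 criterion (Flammable Liquid), so the lamp oil is Code R5.
The brake cleaner has flash point 30.1 °C, which is < 60.5 °C, so it is Code R5 (Flammable Liquid).
Total Code R5: (two 6.88 L containers = 13.76 L) + (two 6.44 L containers = 12.88 L) = 26.64 L.
That exceeds the Code R5 passenger aircraft limit of 25 L.

No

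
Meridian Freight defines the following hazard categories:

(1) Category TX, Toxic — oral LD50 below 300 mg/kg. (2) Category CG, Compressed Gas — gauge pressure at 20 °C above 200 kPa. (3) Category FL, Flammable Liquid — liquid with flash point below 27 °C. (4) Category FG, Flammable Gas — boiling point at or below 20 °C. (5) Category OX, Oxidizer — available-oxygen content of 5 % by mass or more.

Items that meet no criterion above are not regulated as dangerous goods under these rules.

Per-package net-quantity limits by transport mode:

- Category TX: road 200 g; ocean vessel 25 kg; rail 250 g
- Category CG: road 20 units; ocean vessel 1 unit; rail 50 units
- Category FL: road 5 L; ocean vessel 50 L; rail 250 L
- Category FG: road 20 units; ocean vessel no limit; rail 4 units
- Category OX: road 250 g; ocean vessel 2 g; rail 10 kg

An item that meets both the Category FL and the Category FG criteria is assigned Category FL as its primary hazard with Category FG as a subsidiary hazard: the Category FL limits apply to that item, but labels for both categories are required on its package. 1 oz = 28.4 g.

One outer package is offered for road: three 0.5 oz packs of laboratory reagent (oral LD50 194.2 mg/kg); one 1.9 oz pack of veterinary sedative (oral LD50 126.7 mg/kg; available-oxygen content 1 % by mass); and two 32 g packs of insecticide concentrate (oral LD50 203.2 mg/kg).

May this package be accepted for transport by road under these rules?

Yes

Oral LD50 194.2 mg/kg meets the Category TX criterion (Toxic), so the laboratory reagent is Category TX.
The veterinary sedative has oral LD50 126.7 mg/kg, which is < 300 mg/kg, so it is Category TX (Toxic).
Oral LD50 203.2 mg/kg meets the Category TX criterion (Toxic), so the insecticide concentrate is Category TX.
Category TX net quantity: (three 0.5 oz packs = 42.6 g) + (one 1.9 oz pack = 53.96 g) + (two 32 g packs = 64 g) = 160.56 g.
That is within the Category TX road limit of 200 g.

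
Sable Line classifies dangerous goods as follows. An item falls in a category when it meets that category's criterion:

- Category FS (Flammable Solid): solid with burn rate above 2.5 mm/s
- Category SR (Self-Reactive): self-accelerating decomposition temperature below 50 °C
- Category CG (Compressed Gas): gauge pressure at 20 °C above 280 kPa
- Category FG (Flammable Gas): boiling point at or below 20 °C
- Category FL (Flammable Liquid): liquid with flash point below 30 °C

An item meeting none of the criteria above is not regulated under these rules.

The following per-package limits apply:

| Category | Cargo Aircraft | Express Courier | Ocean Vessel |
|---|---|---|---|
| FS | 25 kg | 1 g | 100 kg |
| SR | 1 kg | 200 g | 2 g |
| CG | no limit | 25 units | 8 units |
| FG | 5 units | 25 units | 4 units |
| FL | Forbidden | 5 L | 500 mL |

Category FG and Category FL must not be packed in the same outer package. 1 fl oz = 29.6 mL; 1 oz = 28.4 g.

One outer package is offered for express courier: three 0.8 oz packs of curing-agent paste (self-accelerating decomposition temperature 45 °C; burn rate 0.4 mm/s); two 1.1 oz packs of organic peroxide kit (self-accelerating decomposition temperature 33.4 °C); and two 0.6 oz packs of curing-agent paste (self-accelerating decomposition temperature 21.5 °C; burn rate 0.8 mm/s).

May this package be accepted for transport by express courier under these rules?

Yes

With self-accelerating decomposition temperature 45 °C (< 50 °C), the curing-agent paste falls in Category SR.
With self-accelerating decomposition temperature 33.4 °C (< 50 °C), the organic peroxide kit falls in Category SR.
Self-accelerating decomposition temperature 21.5 °C meets the Category SR criterion (Self-Reactive), so the curing-agent paste is Category SR.
Category SR net quantity: (three 0.8 oz packs = 68.16 g) + (two 1.1 oz packs = 62.48 g) + (two 0.6 oz packs = 34.08 g) = 164.72 g.
164.72 g ≤ 200 g (express courier limit, Category SR) — within limit.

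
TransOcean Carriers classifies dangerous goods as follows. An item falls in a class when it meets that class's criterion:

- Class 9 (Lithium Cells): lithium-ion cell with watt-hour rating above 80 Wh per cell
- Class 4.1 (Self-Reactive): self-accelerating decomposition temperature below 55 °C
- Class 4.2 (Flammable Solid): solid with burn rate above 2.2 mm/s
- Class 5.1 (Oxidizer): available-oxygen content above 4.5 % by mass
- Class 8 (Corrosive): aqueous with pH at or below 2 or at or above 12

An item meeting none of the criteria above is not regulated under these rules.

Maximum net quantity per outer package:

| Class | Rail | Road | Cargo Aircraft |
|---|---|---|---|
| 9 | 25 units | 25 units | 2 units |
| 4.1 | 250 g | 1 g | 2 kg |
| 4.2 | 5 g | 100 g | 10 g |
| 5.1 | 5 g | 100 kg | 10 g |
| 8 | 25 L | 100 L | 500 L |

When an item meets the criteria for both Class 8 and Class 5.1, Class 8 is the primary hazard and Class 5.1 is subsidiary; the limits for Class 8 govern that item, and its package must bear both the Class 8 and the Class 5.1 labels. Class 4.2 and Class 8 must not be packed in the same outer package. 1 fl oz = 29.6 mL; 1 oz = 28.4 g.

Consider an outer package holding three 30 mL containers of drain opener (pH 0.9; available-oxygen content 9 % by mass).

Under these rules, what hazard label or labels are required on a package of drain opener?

With pH 0.9 (≤ 2), the drain opener falls in Class 8.
With available-oxygen content 9 % by mass (> 4.5 % by mass), the drain opener falls in Class 5.1.
By the precedence rule Class 8 is primary and Class 5.1 is subsidiary, and that rule requires both labels on the package.

Class 5.1 and 8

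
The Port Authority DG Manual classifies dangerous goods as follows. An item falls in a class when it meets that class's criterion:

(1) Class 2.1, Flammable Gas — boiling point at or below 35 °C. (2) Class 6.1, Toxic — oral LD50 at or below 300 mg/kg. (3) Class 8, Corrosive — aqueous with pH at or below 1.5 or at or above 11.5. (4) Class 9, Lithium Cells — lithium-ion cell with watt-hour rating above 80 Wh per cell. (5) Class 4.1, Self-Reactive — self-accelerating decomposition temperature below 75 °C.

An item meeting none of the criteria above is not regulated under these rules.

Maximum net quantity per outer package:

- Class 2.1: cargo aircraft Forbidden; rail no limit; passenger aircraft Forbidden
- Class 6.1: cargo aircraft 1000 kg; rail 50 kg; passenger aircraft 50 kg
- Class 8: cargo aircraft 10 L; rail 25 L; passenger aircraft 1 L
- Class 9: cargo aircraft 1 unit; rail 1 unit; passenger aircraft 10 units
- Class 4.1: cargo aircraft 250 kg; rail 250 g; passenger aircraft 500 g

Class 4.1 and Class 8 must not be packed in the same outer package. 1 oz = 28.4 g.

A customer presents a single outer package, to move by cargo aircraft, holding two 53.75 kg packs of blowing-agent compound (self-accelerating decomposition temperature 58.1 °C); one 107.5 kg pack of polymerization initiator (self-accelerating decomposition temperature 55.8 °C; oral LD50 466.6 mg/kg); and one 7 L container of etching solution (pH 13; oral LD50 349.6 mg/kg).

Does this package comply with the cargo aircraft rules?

No

Self-accelerating decomposition temperature 58.1 °C meets the Class 4.1 criterion (Self-Reactive), so the blowing-agent compound is Class 4.1.
With self-accelerating decomposition temperature 55.8 °C (< 75 °C), the polymerization initiator falls in Class 4.1.
Etching solution: pH 13 ≥ 11.5 → Class 8 (Corrosive).
Total Class 4.1: (two 53.75 kg packs = 107.5 kg) + 107.5 kg = 215 kg.
That is within the Class 4.1 cargo aircraft limit of 250 kg.
Class 8 quantity: 7 L.
7 L ≤ 10 L (cargo aircraft limit, Class 8) — within limit.
Class 4.1 and Class 8 may not share an outer package.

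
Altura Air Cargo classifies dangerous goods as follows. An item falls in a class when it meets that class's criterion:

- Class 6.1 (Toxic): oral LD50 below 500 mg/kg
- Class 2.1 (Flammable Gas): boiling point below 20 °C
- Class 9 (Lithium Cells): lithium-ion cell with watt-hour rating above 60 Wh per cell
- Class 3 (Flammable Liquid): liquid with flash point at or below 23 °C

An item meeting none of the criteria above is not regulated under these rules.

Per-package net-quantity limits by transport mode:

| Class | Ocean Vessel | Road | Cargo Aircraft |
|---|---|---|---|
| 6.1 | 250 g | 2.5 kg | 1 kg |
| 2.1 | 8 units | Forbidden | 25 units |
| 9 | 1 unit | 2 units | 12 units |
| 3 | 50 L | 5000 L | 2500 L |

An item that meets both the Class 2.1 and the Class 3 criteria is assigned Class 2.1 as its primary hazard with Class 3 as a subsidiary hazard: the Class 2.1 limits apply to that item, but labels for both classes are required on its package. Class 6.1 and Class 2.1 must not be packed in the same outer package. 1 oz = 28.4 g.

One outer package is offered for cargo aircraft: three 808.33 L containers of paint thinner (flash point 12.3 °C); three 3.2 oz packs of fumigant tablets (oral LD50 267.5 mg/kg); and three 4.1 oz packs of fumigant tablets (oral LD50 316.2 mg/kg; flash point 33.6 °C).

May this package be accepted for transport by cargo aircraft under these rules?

Flash point 12.3 °C meets the Class 3 criterion (Flammable Liquid), so the paint thinner is Class 3.
With oral LD50 267.5 mg/kg (< 500 mg/kg), the fumigant tablets fall in Class 6.1.
Fumigant tablets: oral LD50 316.2 mg/kg < 500 mg/kg → Class 6.1 (Toxic).
Total Class 6.1: (three 3.2 oz packs = 272.64 g) + (three 4.1 oz packs = 349.32 g) = 621.96 g.
621.96 g is within the cargo aircraft limit of 1 kg for Class 6.1.
Class 3 quantity: three 808.33 L containers = 2424.99 L.
2424.99 L is within the cargo aircraft limit of 2500 L for Class 3.
The segregation rule (Class 6.1 with Class 2.1) does not apply to Class 6.1 with Class 3.
Every hazard class is within its cargo aircraft limit and no segregation rule is violated.

Yes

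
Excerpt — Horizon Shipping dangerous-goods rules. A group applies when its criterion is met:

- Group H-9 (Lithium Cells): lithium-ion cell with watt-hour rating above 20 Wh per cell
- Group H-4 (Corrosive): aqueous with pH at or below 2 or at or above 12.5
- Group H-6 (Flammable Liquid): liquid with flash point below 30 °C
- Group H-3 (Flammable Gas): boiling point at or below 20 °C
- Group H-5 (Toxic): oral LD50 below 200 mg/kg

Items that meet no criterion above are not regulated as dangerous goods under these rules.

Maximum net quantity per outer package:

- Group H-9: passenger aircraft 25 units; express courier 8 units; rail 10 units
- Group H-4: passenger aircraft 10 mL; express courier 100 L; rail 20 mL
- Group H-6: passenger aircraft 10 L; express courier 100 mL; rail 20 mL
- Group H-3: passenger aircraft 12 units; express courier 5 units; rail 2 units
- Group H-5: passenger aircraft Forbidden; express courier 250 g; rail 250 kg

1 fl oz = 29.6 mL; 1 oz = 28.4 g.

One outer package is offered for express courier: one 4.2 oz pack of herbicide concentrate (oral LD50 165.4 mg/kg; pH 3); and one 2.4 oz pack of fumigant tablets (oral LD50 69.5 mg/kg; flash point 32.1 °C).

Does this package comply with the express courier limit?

Yes

Herbicide concentrate: oral LD50 165.4 mg/kg < 200 mg/kg → Group H-5 (Toxic).
With oral LD50 69.5 mg/kg (< 200 mg/kg), the fumigant tablets fall in Group H-5.
Group H-5 net quantity: (one 4.2 oz pack = 119.28 g) + (one 2.4 oz pack = 68.16 g) = 187.44 g.
187.44 g ≤ 250 g (express courier limit, Group H-5) — within limit.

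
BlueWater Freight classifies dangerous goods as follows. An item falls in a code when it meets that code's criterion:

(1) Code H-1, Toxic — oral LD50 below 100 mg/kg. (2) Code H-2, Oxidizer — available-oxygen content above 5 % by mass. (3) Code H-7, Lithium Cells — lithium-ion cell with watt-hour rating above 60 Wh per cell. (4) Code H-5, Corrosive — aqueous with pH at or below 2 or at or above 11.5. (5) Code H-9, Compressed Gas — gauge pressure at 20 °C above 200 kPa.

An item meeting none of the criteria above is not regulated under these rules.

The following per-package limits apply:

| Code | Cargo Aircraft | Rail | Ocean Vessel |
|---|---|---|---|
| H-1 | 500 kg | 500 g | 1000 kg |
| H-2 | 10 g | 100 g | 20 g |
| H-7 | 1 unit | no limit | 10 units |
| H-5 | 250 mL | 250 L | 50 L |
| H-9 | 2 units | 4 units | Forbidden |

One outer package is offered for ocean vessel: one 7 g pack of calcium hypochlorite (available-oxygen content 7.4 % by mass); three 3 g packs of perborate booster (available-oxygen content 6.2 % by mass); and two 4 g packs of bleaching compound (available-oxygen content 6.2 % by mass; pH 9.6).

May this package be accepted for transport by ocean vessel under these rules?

No

With available-oxygen content 7.4 % by mass (> 5 % by mass), the calcium hypochlorite falls in Code H-2.
The perborate booster has available-oxygen content 6.2 % by mass, which is > 5 % by mass, so it is Code H-2 (Oxidizer).
Bleaching compound: available-oxygen content 6.2 % by mass > 5 % by mass → Code H-2 (Oxidizer).
Total Code H-2: 7 g + (three 3 g packs = 9 g) + (two 4 g packs = 8 g) = 24 g.
That exceeds the Code H-2 ocean vessel limit of 20 g.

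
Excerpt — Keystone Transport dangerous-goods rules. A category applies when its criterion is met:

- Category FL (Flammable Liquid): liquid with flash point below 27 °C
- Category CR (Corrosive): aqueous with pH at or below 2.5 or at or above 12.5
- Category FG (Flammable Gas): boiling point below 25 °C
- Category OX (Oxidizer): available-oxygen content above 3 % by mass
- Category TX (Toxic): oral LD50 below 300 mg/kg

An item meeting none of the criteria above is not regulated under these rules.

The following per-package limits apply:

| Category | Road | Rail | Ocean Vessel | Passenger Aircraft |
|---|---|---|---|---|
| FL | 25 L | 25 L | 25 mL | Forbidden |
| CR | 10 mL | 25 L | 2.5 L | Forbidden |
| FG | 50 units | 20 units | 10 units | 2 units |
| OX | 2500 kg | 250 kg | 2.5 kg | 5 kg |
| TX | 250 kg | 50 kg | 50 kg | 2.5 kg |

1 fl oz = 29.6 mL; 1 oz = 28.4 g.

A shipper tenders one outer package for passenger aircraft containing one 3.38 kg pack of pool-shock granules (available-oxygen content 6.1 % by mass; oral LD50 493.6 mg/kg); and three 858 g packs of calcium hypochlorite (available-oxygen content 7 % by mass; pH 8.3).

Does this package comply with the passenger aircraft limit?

Pool-shock granules: available-oxygen content 6.1 % by mass > 3 % by mass → Category OX (Oxidizer).
Calcium hypochlorite: available-oxygen content 7 % by mass > 3 % by mass → Category OX (Oxidizer).
Total Category OX: 3.38 kg + (three 858 g packs = 2.574 kg) = 5.954 kg.
5.954 kg exceeds the passenger aircraft limit of 5 kg for Category OX.

No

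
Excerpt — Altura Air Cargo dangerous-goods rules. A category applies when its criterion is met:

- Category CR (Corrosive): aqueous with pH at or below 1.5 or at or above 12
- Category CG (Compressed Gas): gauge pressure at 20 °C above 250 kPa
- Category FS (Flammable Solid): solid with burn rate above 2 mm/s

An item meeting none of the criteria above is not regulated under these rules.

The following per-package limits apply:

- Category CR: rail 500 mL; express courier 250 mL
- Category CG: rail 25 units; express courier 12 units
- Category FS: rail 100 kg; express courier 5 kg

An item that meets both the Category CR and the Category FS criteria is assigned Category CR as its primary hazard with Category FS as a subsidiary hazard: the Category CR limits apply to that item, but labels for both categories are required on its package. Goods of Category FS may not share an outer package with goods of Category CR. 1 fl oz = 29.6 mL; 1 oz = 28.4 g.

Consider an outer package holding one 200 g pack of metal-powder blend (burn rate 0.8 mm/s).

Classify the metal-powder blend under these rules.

burn rate 0.8 mm/s is not above 2 mm/s, so Category FS does not apply.
No criterion is met, so the item is not regulated.

Not regulated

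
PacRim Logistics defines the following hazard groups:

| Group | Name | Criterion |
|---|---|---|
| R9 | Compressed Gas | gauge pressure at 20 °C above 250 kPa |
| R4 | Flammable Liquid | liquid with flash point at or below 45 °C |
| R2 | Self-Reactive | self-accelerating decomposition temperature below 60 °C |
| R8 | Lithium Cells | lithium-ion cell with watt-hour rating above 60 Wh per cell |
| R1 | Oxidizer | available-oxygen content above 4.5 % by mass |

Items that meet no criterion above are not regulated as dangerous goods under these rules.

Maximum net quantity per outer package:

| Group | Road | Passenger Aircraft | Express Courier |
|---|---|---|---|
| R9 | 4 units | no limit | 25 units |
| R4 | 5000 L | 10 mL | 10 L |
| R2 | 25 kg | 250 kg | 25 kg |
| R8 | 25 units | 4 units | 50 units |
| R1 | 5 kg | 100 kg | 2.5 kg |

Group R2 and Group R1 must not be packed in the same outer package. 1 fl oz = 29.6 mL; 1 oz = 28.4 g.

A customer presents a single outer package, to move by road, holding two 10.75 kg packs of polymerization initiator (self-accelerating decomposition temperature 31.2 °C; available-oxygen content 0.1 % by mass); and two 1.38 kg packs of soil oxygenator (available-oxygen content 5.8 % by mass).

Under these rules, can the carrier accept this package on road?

No

The polymerization initiator has self-accelerating decomposition temperature 31.2 °C, which is < 60 °C, so it is Group R2 (Self-Reactive).
With available-oxygen content 5.8 % by mass (> 4.5 % by mass), the soil oxygenator falls in Group R1.
Group R2 quantity: two 10.75 kg packs = 21.5 kg.
That is within the Group R2 road limit of 25 kg.
Group R1 quantity: two 1.38 kg packs = 2.76 kg.
That is within the Group R1 road limit of 5 kg.
Group R2 and Group R1 may not share an outer package.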